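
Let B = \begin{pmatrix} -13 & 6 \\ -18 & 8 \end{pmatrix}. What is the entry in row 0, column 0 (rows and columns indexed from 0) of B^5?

-4093

Characteristic polynomial: λ^2 + 5λ + 4 = (λ + 1)(λ + 4), so the eigenvalues are -4, -1.
λ=-4: eigenvector (-2, -3).
λ=-1: eigenvector (1, 2).
P = [[-2, 1], [-3, 2]], D = diag(-4, -1), P⁻¹ = [[-2, 1], [-3, 2]].
B⁵ = P·diag(-1024, -1)·P⁻¹ = [[-4093, 2046], [-6138, 3068]].
The requested entry is -4093.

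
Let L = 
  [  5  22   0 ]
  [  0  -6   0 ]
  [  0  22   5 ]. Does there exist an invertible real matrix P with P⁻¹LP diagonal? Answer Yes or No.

Yes

Characteristic polynomial: p(μ) = μ^3 - 4μ^2 - 35μ + 150 = (μ - 5)^2(μ + 6).
μ = 5 has algebraic multiplicity 2; rank(L − 5I) = 1, so geometric multiplicity = 2.
Every eigenvalue has geometric = algebraic multiplicity, so L is diagonalizable.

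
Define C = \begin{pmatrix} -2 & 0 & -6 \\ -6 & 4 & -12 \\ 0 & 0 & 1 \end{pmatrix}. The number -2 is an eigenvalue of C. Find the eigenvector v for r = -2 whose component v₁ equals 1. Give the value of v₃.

0

C + 2I = [[0, 0, -6], [-6, 6, -12], [0, 0, 3]].
Solving (C + 2I)v = 0 gives the eigenspace spanned by (1, 1, 0).
With v₁ = 1, v = (1, 1, 0), so v₃ = 0.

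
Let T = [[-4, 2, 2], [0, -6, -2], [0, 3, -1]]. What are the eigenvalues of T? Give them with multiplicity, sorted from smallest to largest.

-4, -4, -3

Characteristic polynomial: p(λ) = λ^3 + 11λ^2 + 40λ + 48 = (λ + 3)(λ + 4)^2.
Roots (with multiplicity): -4, -4, -3.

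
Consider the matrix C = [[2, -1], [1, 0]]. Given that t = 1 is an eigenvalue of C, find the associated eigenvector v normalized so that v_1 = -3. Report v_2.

C − 1I = [[1, -1], [1, -1]].
Solving (C − 1I)v = 0 gives the eigenspace spanned by (-3, -3).
With v_1 = -3, v = (-3, -3), so v_2 = -3.

-3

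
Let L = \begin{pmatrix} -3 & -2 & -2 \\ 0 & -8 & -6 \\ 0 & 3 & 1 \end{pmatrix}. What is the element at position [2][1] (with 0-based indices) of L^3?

117

Characteristic polynomial: λ^3 + 10λ^2 + 31λ + 30 = (λ + 2)(λ + 3)(λ + 5), so the eigenvalues are -5, -3, -2.
λ=-3: eigenvector (1, 0, 0).
λ=-2: eigenvector (0, 1, -1).
λ=-5: eigenvector (1, 2, -1).
P = [[1, 0, 1], [0, 1, 2], [0, -1, -1]], D = diag(-3, -2, -5), P⁻¹ = [[1, -1, -1], [0, -1, -2], [0, 1, 1]].
L³ = P·diag(-27, -8, -125)·P⁻¹ = [[-27, -98, -98], [0, -242, -234], [0, 117, 109]].
The requested entry is 117.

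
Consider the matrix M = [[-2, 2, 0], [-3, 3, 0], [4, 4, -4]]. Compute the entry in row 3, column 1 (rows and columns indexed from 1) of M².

Characteristic polynomial: λ^3 + 3λ^2 - 4λ = λ(λ - 1)(λ + 4), so the eigenvalues are -4, 0, 1.
λ=-4: eigenvector (0, 0, 1).
λ=1: eigenvector (2, 3, 4).
λ=0: eigenvector (1, 1, 2).
P = [[0, 2, 1], [0, 3, 1], [1, 4, 2]], D = diag(-4, 1, 0), P⁻¹ = [[-2, 0, 1], [-1, 1, 0], [3, -2, 0]].
M² = P·diag(16, 1, 0)·P⁻¹ = [[-2, 2, 0], [-3, 3, 0], [-36, 4, 16]].
The requested entry is -36.

-36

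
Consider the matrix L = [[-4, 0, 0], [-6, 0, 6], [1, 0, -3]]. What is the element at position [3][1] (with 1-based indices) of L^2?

-7

Characteristic polynomial: λ^3 + 7λ^2 + 12λ = λ(λ + 3)(λ + 4), so the eigenvalues are -4, -3, 0.
λ=-4: eigenvector (1, 3, -1).
λ=0: eigenvector (0, 1, 0).
λ=-3: eigenvector (0, -2, 1).
P = [[1, 0, 0], [3, 1, -2], [-1, 0, 1]], D = diag(-4, 0, -3), P⁻¹ = [[1, 0, 0], [-1, 1, 2], [1, 0, 1]].
L² = P·diag(16, 0, 9)·P⁻¹ = [[16, 0, 0], [30, 0, -18], [-7, 0, 9]].
The requested entry is -7.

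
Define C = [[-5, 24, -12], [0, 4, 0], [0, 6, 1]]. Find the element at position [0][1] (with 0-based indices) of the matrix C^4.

Characteristic polynomial: λ^3 - 21λ + 20 = (λ - 4)(λ - 1)(λ + 5), so the eigenvalues are -5, 1, 4.
λ=-5: eigenvector (1, 0, 0).
λ=4: eigenvector (0, 1, 2).
λ=1: eigenvector (-2, 0, 1).
P = [[1, 0, -2], [0, 1, 0], [0, 2, 1]], D = diag(-5, 4, 1), P⁻¹ = [[1, -4, 2], [0, 1, 0], [0, -2, 1]].
C⁴ = P·diag(625, 256, 1)·P⁻¹ = [[625, -2496, 1248], [0, 256, 0], [0, 510, 1]].
The requested entry is -2496.

-2496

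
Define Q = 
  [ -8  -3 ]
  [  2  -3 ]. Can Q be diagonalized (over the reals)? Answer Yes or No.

Characteristic polynomial: p(λ) = λ^2 + 11λ + 30 = (λ + 5)(λ + 6).
All 2 eigenvalues are distinct, so Q is diagonalizable.

Yes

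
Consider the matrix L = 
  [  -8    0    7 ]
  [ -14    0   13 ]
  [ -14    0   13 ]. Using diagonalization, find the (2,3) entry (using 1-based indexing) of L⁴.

2591

Characteristic polynomial: t^3 - 5t^2 - 6t = t(t - 6)(t + 1), so the eigenvalues are -1, 0, 6.
t=6: eigenvector (1, 2, 2).
t=0: eigenvector (0, 1, 0).
t=-1: eigenvector (-1, -1, -1).
P = [[1, 0, -1], [2, 1, -1], [2, 0, -1]], D = diag(6, 0, -1), P⁻¹ = [[-1, 0, 1], [0, 1, -1], [-2, 0, 1]].
L⁴ = P·diag(1296, 0, 1)·P⁻¹ = [[-1294, 0, 1295], [-2590, 0, 2591], [-2590, 0, 2591]].
The requested entry is 2591.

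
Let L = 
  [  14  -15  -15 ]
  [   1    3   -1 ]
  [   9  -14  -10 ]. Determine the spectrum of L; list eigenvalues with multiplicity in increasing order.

Characteristic polynomial: p(r) = r^3 - 7r^2 + 8r + 16 = (r - 4)^2(r + 1).
Roots (with multiplicity): -1, 4, 4.

-1, 4, 4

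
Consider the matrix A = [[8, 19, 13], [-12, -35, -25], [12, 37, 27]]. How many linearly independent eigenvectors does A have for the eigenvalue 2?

A − 2I = [[6, 19, 13], [-12, -37, -25], [12, 37, 25]].
This matrix has rank 2, so its null space has dimension 3 − 2 = 1.

1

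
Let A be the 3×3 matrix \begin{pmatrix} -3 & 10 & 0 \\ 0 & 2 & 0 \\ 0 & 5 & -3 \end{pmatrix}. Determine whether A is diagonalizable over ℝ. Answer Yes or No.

Characteristic polynomial: p(r) = r^3 + 4r^2 - 3r - 18 = (r - 2)(r + 3)^2.
r = -3 has algebraic multiplicity 2; rank(A + 3I) = 1, so geometric multiplicity = 2.
Every eigenvalue has geometric = algebraic multiplicity, so A is diagonalizable.

Yes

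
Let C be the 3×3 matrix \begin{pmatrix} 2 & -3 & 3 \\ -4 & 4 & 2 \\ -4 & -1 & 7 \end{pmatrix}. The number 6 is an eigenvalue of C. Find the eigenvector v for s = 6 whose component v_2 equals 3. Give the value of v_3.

C − 6I = [[-4, -3, 3], [-4, -2, 2], [-4, -1, 1]].
Solving (C − 6I)v = 0 gives the eigenspace spanned by (0, 3, 3).
With v_2 = 3, v = (0, 3, 3), so v_3 = 3.

3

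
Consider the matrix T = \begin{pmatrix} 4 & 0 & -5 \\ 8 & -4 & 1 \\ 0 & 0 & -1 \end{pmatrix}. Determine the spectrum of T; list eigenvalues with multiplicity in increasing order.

Characteristic polynomial: p(s) = s^3 + s^2 - 16s - 16 = (s - 4)(s + 1)(s + 4).
Roots (with multiplicity): -4, -1, 4.

-4, -1, 4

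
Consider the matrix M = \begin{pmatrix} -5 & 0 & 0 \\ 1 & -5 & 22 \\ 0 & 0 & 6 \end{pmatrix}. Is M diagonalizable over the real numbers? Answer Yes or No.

Characteristic polynomial: p(r) = r^3 + 4r^2 - 35r - 150 = (r - 6)(r + 5)^2.
r = -5 has algebraic multiplicity 2; rank(M + 5I) = 2, so geometric multiplicity = 1.
Geometric multiplicity < algebraic multiplicity, so M is not diagonalizable.

No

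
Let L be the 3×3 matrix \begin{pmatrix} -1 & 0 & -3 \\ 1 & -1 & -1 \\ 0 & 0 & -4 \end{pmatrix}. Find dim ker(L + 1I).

1

L + 1I = [[0, 0, -3], [1, 0, -1], [0, 0, -3]].
This matrix has rank 2, so its null space has dimension 3 − 2 = 1.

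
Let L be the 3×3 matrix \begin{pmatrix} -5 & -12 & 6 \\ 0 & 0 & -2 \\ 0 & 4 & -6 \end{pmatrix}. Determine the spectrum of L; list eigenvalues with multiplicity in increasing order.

Characteristic polynomial: p(s) = s^3 + 11s^2 + 38s + 40 = (s + 2)(s + 4)(s + 5).
Roots (with multiplicity): -5, -4, -2.

-5, -4, -2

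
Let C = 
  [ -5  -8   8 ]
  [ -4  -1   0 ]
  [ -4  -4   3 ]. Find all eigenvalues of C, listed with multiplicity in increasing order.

-5, -1, 3

Characteristic polynomial: p(t) = t^3 + 3t^2 - 13t - 15 = (t - 3)(t + 1)(t + 5).
Roots (with multiplicity): -5, -1, 3.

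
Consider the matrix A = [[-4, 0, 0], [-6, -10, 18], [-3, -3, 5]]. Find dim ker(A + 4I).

A + 4I = [[0, 0, 0], [-6, -6, 18], [-3, -3, 9]].
This matrix has rank 1, so its null space has dimension 3 − 1 = 2.

2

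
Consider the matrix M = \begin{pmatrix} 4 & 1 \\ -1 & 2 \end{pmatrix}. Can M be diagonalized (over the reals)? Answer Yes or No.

No

Characteristic polynomial: p(μ) = μ^2 - 6μ + 9 = (μ - 3)^2.
μ = 3 has algebraic multiplicity 2; rank(M − 3I) = 1, so geometric multiplicity = 1.
Geometric multiplicity < algebraic multiplicity, so M is not diagonalizable.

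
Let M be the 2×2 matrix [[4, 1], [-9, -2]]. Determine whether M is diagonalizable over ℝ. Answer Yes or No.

Characteristic polynomial: p(μ) = μ^2 - 2μ + 1 = (μ - 1)^2.
μ = 1 has algebraic multiplicity 2; rank(M − 1I) = 1, so geometric multiplicity = 1.
Geometric multiplicity < algebraic multiplicity, so M is not diagonalizable.

No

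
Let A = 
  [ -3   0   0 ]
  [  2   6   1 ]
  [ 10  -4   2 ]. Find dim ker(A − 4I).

A − 4I = [[-7, 0, 0], [2, 2, 1], [10, -4, -2]].
This matrix has rank 2, so its null space has dimension 3 − 2 = 1.

1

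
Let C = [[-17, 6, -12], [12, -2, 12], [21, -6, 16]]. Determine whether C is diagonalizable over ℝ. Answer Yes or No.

Characteristic polynomial: p(s) = s^3 + 3s^2 - 18s - 40 = (s - 4)(s + 2)(s + 5).
All 3 eigenvalues are distinct, so C is diagonalizable.

Yes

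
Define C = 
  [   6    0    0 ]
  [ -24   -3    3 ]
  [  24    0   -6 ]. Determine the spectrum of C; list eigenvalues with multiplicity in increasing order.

Characteristic polynomial: p(t) = t^3 + 3t^2 - 36t - 108 = (t - 6)(t + 3)(t + 6).
Roots (with multiplicity): -6, -3, 6.

-6, -3, 6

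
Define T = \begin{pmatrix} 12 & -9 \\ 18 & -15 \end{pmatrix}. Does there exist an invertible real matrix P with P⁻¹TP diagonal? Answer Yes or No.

Characteristic polynomial: p(r) = r^2 + 3r - 18 = (r - 3)(r + 6).
All 2 eigenvalues are distinct, so T is diagonalizable.

Yes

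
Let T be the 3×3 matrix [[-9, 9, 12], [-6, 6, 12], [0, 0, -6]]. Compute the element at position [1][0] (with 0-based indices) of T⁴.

162

Characteristic polynomial: r^3 + 9r^2 + 18r = r(r + 3)(r + 6), so the eigenvalues are -6, -3, 0.
r=-3: eigenvector (3, 2, 0).
r=0: eigenvector (1, 1, 0).
r=-6: eigenvector (-2, -2, 1).
P = [[3, 1, -2], [2, 1, -2], [0, 0, 1]], D = diag(-3, 0, -6), P⁻¹ = [[1, -1, 0], [-2, 3, 2], [0, 0, 1]].
T⁴ = P·diag(81, 0, 1296)·P⁻¹ = [[243, -243, -2592], [162, -162, -2592], [0, 0, 1296]].
The requested entry is 162.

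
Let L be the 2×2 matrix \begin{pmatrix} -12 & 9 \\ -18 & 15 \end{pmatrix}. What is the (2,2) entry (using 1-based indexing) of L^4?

Characteristic polynomial: r^2 - 3r - 18 = (r - 6)(r + 3), so the eigenvalues are -3, 6.
r=6: eigenvector (-1, -2).
r=-3: eigenvector (1, 1).
P = [[-1, 1], [-2, 1]], D = diag(6, -3), P⁻¹ = [[1, -1], [2, -1]].
L⁴ = P·diag(1296, 81)·P⁻¹ = [[-1134, 1215], [-2430, 2511]].
The requested entry is 2511.

2511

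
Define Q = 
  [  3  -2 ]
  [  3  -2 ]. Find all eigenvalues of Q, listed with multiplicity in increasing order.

Characteristic polynomial: p(μ) = μ^2 - μ = μ(μ - 1).
Roots (with multiplicity): 0, 1.

0, 1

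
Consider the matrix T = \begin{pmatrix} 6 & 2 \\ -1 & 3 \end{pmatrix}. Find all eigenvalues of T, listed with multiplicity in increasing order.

Characteristic polynomial: p(μ) = μ^2 - 9μ + 20 = (μ - 5)(μ - 4).
Roots (with multiplicity): 4, 5.

4, 5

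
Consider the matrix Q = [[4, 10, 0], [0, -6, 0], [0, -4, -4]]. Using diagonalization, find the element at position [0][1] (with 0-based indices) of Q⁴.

-1040

Characteristic polynomial: r^3 + 6r^2 - 16r - 96 = (r - 4)(r + 4)(r + 6), so the eigenvalues are -6, -4, 4.
r=4: eigenvector (1, 0, 0).
r=-4: eigenvector (0, 0, 1).
r=-6: eigenvector (-1, 1, 2).
P = [[1, 0, -1], [0, 0, 1], [0, 1, 2]], D = diag(4, -4, -6), P⁻¹ = [[1, 1, 0], [0, -2, 1], [0, 1, 0]].
Q⁴ = P·diag(256, 256, 1296)·P⁻¹ = [[256, -1040, 0], [0, 1296, 0], [0, 2080, 256]].
The requested entry is -1040.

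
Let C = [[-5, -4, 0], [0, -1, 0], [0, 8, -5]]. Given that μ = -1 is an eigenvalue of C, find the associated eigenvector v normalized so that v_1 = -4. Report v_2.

4

C + 1I = [[-4, -4, 0], [0, 0, 0], [0, 8, -4]].
Solving (C + 1I)v = 0 gives the eigenspace spanned by (-4, 4, 8).
With v_1 = -4, v = (-4, 4, 8), so v_2 = 4.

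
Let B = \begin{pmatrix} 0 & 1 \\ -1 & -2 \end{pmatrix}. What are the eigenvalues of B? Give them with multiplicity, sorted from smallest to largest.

Characteristic polynomial: p(r) = r^2 + 2r + 1 = (r + 1)^2.
Roots (with multiplicity): -1, -1.

-1, -1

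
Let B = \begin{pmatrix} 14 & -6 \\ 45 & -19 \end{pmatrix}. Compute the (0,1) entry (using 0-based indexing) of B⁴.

Characteristic polynomial: t^2 + 5t + 4 = (t + 1)(t + 4), so the eigenvalues are -4, -1.
t=-4: eigenvector (1, 3).
t=-1: eigenvector (-2, -5).
P = [[1, -2], [3, -5]], D = diag(-4, -1), P⁻¹ = [[-5, 2], [-3, 1]].
B⁴ = P·diag(256, 1)·P⁻¹ = [[-1274, 510], [-3825, 1531]].
The requested entry is 510.

510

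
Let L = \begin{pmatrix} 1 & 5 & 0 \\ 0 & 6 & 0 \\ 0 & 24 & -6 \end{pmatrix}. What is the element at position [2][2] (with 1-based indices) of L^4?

1296

Characteristic polynomial: r^3 - r^2 - 36r + 36 = (r - 6)(r - 1)(r + 6), so the eigenvalues are -6, 1, 6.
r=1: eigenvector (1, 0, 0).
r=-6: eigenvector (0, 0, 1).
r=6: eigenvector (1, 1, 2).
P = [[1, 0, 1], [0, 0, 1], [0, 1, 2]], D = diag(1, -6, 6), P⁻¹ = [[1, -1, 0], [0, -2, 1], [0, 1, 0]].
L⁴ = P·diag(1, 1296, 1296)·P⁻¹ = [[1, 1295, 0], [0, 1296, 0], [0, 0, 1296]].
The requested entry is 1296.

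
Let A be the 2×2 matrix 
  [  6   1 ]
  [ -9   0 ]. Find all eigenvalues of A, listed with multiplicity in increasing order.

Characteristic polynomial: p(μ) = μ^2 - 6μ + 9 = (μ - 3)^2.
Roots (with multiplicity): 3, 3.

3, 3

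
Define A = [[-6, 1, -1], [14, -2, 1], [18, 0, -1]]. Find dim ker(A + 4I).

A + 4I = [[-2, 1, -1], [14, 2, 1], [18, 0, 3]].
This matrix has rank 2, so its null space has dimension 3 − 2 = 1.

1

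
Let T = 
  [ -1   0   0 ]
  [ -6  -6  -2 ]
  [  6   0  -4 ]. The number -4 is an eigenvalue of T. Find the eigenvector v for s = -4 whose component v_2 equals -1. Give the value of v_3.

1

T + 4I = [[3, 0, 0], [-6, -2, -2], [6, 0, 0]].
Solving (T + 4I)v = 0 gives the eigenspace spanned by (0, -1, 1).
With v_2 = -1, v = (0, -1, 1), so v_3 = 1.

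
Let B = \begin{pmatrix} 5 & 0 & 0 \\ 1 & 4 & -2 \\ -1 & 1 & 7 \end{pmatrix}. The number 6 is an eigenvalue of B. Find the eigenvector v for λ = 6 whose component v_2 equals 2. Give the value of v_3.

-2

B − 6I = [[-1, 0, 0], [1, -2, -2], [-1, 1, 1]].
Solving (B − 6I)v = 0 gives the eigenspace spanned by (0, 2, -2).
With v_2 = 2, v = (0, 2, -2), so v_3 = -2.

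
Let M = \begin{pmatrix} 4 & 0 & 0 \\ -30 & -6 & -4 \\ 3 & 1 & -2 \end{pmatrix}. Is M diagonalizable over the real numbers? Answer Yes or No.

Characteristic polynomial: p(s) = s^3 + 4s^2 - 16s - 64 = (s - 4)(s + 4)^2.
s = -4 has algebraic multiplicity 2; rank(M + 4I) = 2, so geometric multiplicity = 1.
Geometric multiplicity < algebraic multiplicity, so M is not diagonalizable.

No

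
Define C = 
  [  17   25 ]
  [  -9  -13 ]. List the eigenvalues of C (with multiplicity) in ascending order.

Characteristic polynomial: p(r) = r^2 - 4r + 4 = (r - 2)^2.
Roots (with multiplicity): 2, 2.

2, 2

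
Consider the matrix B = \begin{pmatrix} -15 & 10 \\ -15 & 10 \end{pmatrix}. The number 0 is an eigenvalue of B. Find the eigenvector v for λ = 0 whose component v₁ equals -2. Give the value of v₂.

B = [[-15, 10], [-15, 10]].
Solving (B)v = 0 gives the eigenspace spanned by (-2, -3).
With v₁ = -2, v = (-2, -3), so v₂ = -3.

-3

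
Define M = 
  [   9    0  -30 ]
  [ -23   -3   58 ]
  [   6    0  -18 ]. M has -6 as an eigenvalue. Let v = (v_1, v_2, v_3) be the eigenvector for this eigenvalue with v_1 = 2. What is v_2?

-4

M + 6I = [[15, 0, -30], [-23, 3, 58], [6, 0, -12]].
Solving (M + 6I)v = 0 gives the eigenspace spanned by (2, -4, 1).
With v_1 = 2, v = (2, -4, 1), so v_2 = -4.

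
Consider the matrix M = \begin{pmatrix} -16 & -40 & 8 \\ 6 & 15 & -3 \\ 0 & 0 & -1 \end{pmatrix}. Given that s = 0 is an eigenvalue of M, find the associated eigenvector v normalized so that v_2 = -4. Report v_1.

10

M = [[-16, -40, 8], [6, 15, -3], [0, 0, -1]].
Solving (M)v = 0 gives the eigenspace spanned by (10, -4, 0).
With v_2 = -4, v = (10, -4, 0), so v_1 = 10.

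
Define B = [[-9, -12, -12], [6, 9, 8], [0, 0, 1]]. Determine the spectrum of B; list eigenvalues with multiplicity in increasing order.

-3, 1, 3

Characteristic polynomial: p(r) = r^3 - r^2 - 9r + 9 = (r - 3)(r - 1)(r + 3).
Roots (with multiplicity): -3, 1, 3.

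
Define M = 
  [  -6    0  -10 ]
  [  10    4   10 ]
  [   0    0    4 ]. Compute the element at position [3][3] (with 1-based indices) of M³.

64

Characteristic polynomial: s^3 - 2s^2 - 32s + 96 = (s - 4)^2(s + 6), so the eigenvalues are -6, 4, 4.
s=4: eigenvector (1, 0, -1).
s=-6: eigenvector (-1, 1, 0).
s=4: eigenvector (-1, 1, 1).
P = [[1, -1, -1], [0, 1, 1], [-1, 0, 1]], D = diag(4, -6, 4), P⁻¹ = [[1, 1, 0], [-1, 0, -1], [1, 1, 1]].
M³ = P·diag(64, -216, 64)·P⁻¹ = [[-216, 0, -280], [280, 64, 280], [0, 0, 64]].
The requested entry is 64.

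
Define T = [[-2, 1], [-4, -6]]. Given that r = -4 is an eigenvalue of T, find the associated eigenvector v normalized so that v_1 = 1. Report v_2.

T + 4I = [[2, 1], [-4, -2]].
Solving (T + 4I)v = 0 gives the eigenspace spanned by (1, -2).
With v_1 = 1, v = (1, -2), so v_2 = -2.

-2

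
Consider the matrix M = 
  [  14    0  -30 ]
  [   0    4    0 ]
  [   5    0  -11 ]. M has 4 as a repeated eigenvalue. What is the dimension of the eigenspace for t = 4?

M − 4I = [[10, 0, -30], [0, 0, 0], [5, 0, -15]].
This matrix has rank 1, so its null space has dimension 3 − 1 = 2.

2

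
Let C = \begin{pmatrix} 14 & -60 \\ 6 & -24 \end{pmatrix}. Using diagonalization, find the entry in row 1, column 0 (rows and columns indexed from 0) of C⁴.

Characteristic polynomial: t^2 + 10t + 24 = (t + 4)(t + 6), so the eigenvalues are -6, -4.
t=-4: eigenvector (10, 3).
t=-6: eigenvector (3, 1).
P = [[10, 3], [3, 1]], D = diag(-4, -6), P⁻¹ = [[1, -3], [-3, 10]].
C⁴ = P·diag(256, 1296)·P⁻¹ = [[-9104, 31200], [-3120, 10656]].
The requested entry is -3120.

-3120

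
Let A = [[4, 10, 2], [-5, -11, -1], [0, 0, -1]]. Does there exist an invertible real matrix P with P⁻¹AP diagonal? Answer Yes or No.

Characteristic polynomial: p(r) = r^3 + 8r^2 + 13r + 6 = (r + 1)^2(r + 6).
r = -1 has algebraic multiplicity 2; rank(A + 1I) = 2, so geometric multiplicity = 1.
Geometric multiplicity < algebraic multiplicity, so A is not diagonalizable.

No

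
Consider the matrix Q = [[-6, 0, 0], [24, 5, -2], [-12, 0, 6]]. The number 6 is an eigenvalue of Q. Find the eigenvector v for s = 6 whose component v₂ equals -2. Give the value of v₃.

1

Q − 6I = [[-12, 0, 0], [24, -1, -2], [-12, 0, 0]].
Solving (Q − 6I)v = 0 gives the eigenspace spanned by (0, -2, 1).
With v₂ = -2, v = (0, -2, 1), so v₃ = 1.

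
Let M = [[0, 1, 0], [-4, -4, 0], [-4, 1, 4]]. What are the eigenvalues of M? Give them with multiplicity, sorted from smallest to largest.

Characteristic polynomial: p(r) = r^3 - 12r - 16 = (r - 4)(r + 2)^2.
Roots (with multiplicity): -2, -2, 4.

-2, -2, 4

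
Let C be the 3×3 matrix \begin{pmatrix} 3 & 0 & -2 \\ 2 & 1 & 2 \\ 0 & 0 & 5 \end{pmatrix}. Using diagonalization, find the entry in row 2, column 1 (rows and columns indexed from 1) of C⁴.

Characteristic polynomial: μ^3 - 9μ^2 + 23μ - 15 = (μ - 5)(μ - 3)(μ - 1), so the eigenvalues are 1, 3, 5.
μ=3: eigenvector (1, 1, 0).
μ=1: eigenvector (0, 1, 0).
μ=5: eigenvector (-1, 0, 1).
P = [[1, 0, -1], [1, 1, 0], [0, 0, 1]], D = diag(3, 1, 5), P⁻¹ = [[1, 0, 1], [-1, 1, -1], [0, 0, 1]].
C⁴ = P·diag(81, 1, 625)·P⁻¹ = [[81, 0, -544], [80, 1, 80], [0, 0, 625]].
The requested entry is 80.

80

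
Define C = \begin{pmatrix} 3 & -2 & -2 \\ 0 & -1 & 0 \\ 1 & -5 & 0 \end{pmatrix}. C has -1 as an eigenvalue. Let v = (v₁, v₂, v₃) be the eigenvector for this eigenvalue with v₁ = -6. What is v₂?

-3

C + 1I = [[4, -2, -2], [0, 0, 0], [1, -5, 1]].
Solving (C + 1I)v = 0 gives the eigenspace spanned by (-6, -3, -9).
With v₁ = -6, v = (-6, -3, -9), so v₂ = -3.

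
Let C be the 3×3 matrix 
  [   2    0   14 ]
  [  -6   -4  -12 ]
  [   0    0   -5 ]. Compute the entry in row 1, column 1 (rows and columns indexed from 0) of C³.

Characteristic polynomial: t^3 + 7t^2 + 2t - 40 = (t - 2)(t + 4)(t + 5), so the eigenvalues are -5, -4, 2.
t=-4: eigenvector (0, 1, 0).
t=2: eigenvector (1, -1, 0).
t=-5: eigenvector (-2, 0, 1).
P = [[0, 1, -2], [1, -1, 0], [0, 0, 1]], D = diag(-4, 2, -5), P⁻¹ = [[1, 1, 2], [1, 0, 2], [0, 0, 1]].
C³ = P·diag(-64, 8, -125)·P⁻¹ = [[8, 0, 266], [-72, -64, -144], [0, 0, -125]].
The requested entry is -64.

-64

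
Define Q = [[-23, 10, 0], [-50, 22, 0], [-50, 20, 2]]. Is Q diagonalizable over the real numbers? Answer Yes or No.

Characteristic polynomial: p(r) = r^3 - r^2 - 8r + 12 = (r - 2)^2(r + 3).
r = 2 has algebraic multiplicity 2; rank(Q − 2I) = 1, so geometric multiplicity = 2.
Every eigenvalue has geometric = algebraic multiplicity, so Q is diagonalizable.

Yes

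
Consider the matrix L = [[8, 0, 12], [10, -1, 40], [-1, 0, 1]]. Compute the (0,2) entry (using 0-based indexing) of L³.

732

Characteristic polynomial: μ^3 - 8μ^2 + 11μ + 20 = (μ - 5)(μ - 4)(μ + 1), so the eigenvalues are -1, 4, 5.
μ=5: eigenvector (4, 0, -1).
μ=-1: eigenvector (0, 1, 0).
μ=4: eigenvector (-3, 2, 1).
P = [[4, 0, -3], [0, 1, 2], [-1, 0, 1]], D = diag(5, -1, 4), P⁻¹ = [[1, 0, 3], [-2, 1, -8], [1, 0, 4]].
L³ = P·diag(125, -1, 64)·P⁻¹ = [[308, 0, 732], [130, -1, 520], [-61, 0, -119]].
The requested entry is 732.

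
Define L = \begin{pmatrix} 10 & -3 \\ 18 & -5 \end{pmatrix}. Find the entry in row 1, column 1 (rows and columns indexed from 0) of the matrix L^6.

-8189

Characteristic polynomial: r^2 - 5r + 4 = (r - 4)(r - 1), so the eigenvalues are 1, 4.
r=1: eigenvector (1, 3).
r=4: eigenvector (-1, -2).
P = [[1, -1], [3, -2]], D = diag(1, 4), P⁻¹ = [[-2, 1], [-3, 1]].
L⁶ = P·diag(1, 4096)·P⁻¹ = [[12286, -4095], [24570, -8189]].
The requested entry is -8189.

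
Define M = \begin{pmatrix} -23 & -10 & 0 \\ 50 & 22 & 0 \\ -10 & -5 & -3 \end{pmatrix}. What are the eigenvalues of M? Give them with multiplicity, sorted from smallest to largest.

Characteristic polynomial: p(λ) = λ^3 + 4λ^2 - 3λ - 18 = (λ - 2)(λ + 3)^2.
Roots (with multiplicity): -3, -3, 2.

-3, -3, 2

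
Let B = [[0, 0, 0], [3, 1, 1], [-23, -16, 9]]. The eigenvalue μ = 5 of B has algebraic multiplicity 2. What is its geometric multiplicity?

1

B − 5I = [[-5, 0, 0], [3, -4, 1], [-23, -16, 4]].
This matrix has rank 2, so its null space has dimension 3 − 2 = 1.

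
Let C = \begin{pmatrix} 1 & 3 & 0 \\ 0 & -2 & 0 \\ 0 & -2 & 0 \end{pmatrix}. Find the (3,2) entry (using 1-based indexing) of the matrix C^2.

4

Characteristic polynomial: r^3 + r^2 - 2r = r(r - 1)(r + 2), so the eigenvalues are -2, 0, 1.
r=1: eigenvector (1, 0, 0).
r=-2: eigenvector (-1, 1, 1).
r=0: eigenvector (0, 0, 1).
P = [[1, -1, 0], [0, 1, 0], [0, 1, 1]], D = diag(1, -2, 0), P⁻¹ = [[1, 1, 0], [0, 1, 0], [0, -1, 1]].
C² = P·diag(1, 4, 0)·P⁻¹ = [[1, -3, 0], [0, 4, 0], [0, 4, 0]].
The requested entry is 4.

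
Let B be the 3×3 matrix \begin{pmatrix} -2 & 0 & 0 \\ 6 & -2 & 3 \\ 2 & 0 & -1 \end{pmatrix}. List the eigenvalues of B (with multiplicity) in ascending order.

Characteristic polynomial: p(λ) = λ^3 + 5λ^2 + 8λ + 4 = (λ + 1)(λ + 2)^2.
Roots (with multiplicity): -2, -2, -1.

-2, -2, -1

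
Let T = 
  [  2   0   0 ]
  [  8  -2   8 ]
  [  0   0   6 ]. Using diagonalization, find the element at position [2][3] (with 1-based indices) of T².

Characteristic polynomial: s^3 - 6s^2 - 4s + 24 = (s - 6)(s - 2)(s + 2), so the eigenvalues are -2, 2, 6.
s=2: eigenvector (1, 2, 0).
s=-2: eigenvector (0, 1, 0).
s=6: eigenvector (0, 1, 1).
P = [[1, 0, 0], [2, 1, 1], [0, 0, 1]], D = diag(2, -2, 6), P⁻¹ = [[1, 0, 0], [-2, 1, -1], [0, 0, 1]].
T² = P·diag(4, 4, 36)·P⁻¹ = [[4, 0, 0], [0, 4, 32], [0, 0, 36]].
The requested entry is 32.

32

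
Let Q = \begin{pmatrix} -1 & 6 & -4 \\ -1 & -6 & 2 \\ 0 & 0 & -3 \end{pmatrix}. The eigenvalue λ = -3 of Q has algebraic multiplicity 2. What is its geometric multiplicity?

Q + 3I = [[2, 6, -4], [-1, -3, 2], [0, 0, 0]].
This matrix has rank 1, so its null space has dimension 3 − 1 = 2.

2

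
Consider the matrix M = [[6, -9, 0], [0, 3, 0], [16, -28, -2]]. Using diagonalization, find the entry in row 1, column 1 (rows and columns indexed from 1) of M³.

Characteristic polynomial: r^3 - 7r^2 + 36 = (r - 6)(r - 3)(r + 2), so the eigenvalues are -2, 3, 6.
r=-2: eigenvector (0, 0, 1).
r=3: eigenvector (3, 1, 4).
r=6: eigenvector (1, 0, 2).
P = [[0, 3, 1], [0, 1, 0], [1, 4, 2]], D = diag(-2, 3, 6), P⁻¹ = [[-2, 2, 1], [0, 1, 0], [1, -3, 0]].
M³ = P·diag(-8, 27, 216)·P⁻¹ = [[216, -567, 0], [0, 27, 0], [448, -1204, -8]].
The requested entry is 216.

216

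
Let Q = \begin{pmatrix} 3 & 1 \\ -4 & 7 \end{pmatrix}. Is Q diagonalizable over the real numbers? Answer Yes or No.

No

Characteristic polynomial: p(t) = t^2 - 10t + 25 = (t - 5)^2.
t = 5 has algebraic multiplicity 2; rank(Q − 5I) = 1, so geometric multiplicity = 1.
Geometric multiplicity < algebraic multiplicity, so Q is not diagonalizable.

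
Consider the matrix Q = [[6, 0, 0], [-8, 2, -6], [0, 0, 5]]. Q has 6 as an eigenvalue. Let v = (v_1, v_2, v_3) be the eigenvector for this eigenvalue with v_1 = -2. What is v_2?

4

Q − 6I = [[0, 0, 0], [-8, -4, -6], [0, 0, -1]].
Solving (Q − 6I)v = 0 gives the eigenspace spanned by (-2, 4, 0).
With v_1 = -2, v = (-2, 4, 0), so v_2 = 4.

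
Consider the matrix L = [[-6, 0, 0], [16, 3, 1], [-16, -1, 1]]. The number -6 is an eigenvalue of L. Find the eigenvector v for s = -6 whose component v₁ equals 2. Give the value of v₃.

L + 6I = [[0, 0, 0], [16, 9, 1], [-16, -1, 7]].
Solving (L + 6I)v = 0 gives the eigenspace spanned by (2, -4, 4).
With v₁ = 2, v = (2, -4, 4), so v₃ = 4.

4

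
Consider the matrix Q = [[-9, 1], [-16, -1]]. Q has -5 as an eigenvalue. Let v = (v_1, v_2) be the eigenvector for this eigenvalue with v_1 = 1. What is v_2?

Q + 5I = [[-4, 1], [-16, 4]].
Solving (Q + 5I)v = 0 gives the eigenspace spanned by (1, 4).
With v_1 = 1, v = (1, 4), so v_2 = 4.

4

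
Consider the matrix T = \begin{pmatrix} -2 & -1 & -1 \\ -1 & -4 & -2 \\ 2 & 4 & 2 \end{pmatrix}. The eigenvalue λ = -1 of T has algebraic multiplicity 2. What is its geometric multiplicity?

T + 1I = [[-1, -1, -1], [-1, -3, -2], [2, 4, 3]].
This matrix has rank 2, so its null space has dimension 3 − 2 = 1.

1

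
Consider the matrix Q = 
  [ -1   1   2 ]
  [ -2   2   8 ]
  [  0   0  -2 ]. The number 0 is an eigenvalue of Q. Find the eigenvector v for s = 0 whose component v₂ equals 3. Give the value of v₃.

Q = [[-1, 1, 2], [-2, 2, 8], [0, 0, -2]].
Solving (Q)v = 0 gives the eigenspace spanned by (3, 3, 0).
With v₂ = 3, v = (3, 3, 0), so v₃ = 0.

0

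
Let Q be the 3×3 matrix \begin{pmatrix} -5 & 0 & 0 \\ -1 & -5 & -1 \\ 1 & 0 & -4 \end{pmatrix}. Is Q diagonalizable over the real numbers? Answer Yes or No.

Yes

Characteristic polynomial: p(λ) = λ^3 + 14λ^2 + 65λ + 100 = (λ + 4)(λ + 5)^2.
λ = -5 has algebraic multiplicity 2; rank(Q + 5I) = 1, so geometric multiplicity = 2.
Every eigenvalue has geometric = algebraic multiplicity, so Q is diagonalizable.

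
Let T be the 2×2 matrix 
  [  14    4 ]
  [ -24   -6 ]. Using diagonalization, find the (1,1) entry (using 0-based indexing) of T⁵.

-15456

Characteristic polynomial: μ^2 - 8μ + 12 = (μ - 6)(μ - 2), so the eigenvalues are 2, 6.
μ=6: eigenvector (1, -2).
μ=2: eigenvector (-1, 3).
P = [[1, -1], [-2, 3]], D = diag(6, 2), P⁻¹ = [[3, 1], [2, 1]].
T⁵ = P·diag(7776, 32)·P⁻¹ = [[23264, 7744], [-46464, -15456]].
The requested entry is -15456.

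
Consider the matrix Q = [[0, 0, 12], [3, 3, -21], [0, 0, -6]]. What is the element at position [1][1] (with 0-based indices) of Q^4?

81

Characteristic polynomial: s^3 + 3s^2 - 18s = s(s - 3)(s + 6), so the eigenvalues are -6, 0, 3.
s=0: eigenvector (1, -1, 0).
s=3: eigenvector (0, 1, 0).
s=-6: eigenvector (-2, 3, 1).
P = [[1, 0, -2], [-1, 1, 3], [0, 0, 1]], D = diag(0, 3, -6), P⁻¹ = [[1, 0, 2], [1, 1, -1], [0, 0, 1]].
Q⁴ = P·diag(0, 81, 1296)·P⁻¹ = [[0, 0, -2592], [81, 81, 3807], [0, 0, 1296]].
The requested entry is 81.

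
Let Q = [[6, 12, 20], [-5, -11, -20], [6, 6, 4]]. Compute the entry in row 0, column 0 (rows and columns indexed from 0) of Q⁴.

Characteristic polynomial: s^3 + s^2 - 26s + 24 = (s - 4)(s - 1)(s + 6), so the eigenvalues are -6, 1, 4.
s=-6: eigenvector (1, -1, 0).
s=1: eigenvector (-4, 5, -2).
s=4: eigenvector (2, -2, 1).
P = [[1, -4, 2], [-1, 5, -2], [0, -2, 1]], D = diag(-6, 1, 4), P⁻¹ = [[1, 0, -2], [1, 1, 0], [2, 2, 1]].
Q⁴ = P·diag(1296, 1, 256)·P⁻¹ = [[2316, 1020, -2080], [-2315, -1019, 2080], [510, 510, 256]].
The requested entry is 2316.

2316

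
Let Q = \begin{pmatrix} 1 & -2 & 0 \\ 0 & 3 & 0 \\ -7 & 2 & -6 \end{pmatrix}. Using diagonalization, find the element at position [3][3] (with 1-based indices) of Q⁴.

1296

Characteristic polynomial: s^3 + 2s^2 - 21s + 18 = (s - 3)(s - 1)(s + 6), so the eigenvalues are -6, 1, 3.
s=3: eigenvector (-1, 1, 1).
s=1: eigenvector (1, 0, -1).
s=-6: eigenvector (0, 0, 1).
P = [[-1, 1, 0], [1, 0, 0], [1, -1, 1]], D = diag(3, 1, -6), P⁻¹ = [[0, 1, 0], [1, 1, 0], [1, 0, 1]].
Q⁴ = P·diag(81, 1, 1296)·P⁻¹ = [[1, -80, 0], [0, 81, 0], [1295, 80, 1296]].
The requested entry is 1296.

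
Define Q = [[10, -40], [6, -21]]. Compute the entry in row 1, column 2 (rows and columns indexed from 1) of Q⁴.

26840

Characteristic polynomial: λ^2 + 11λ + 30 = (λ + 5)(λ + 6), so the eigenvalues are -6, -5.
λ=-6: eigenvector (5, 2).
λ=-5: eigenvector (-8, -3).
P = [[5, -8], [2, -3]], D = diag(-6, -5), P⁻¹ = [[-3, 8], [-2, 5]].
Q⁴ = P·diag(1296, 625)·P⁻¹ = [[-9440, 26840], [-4026, 11361]].
The requested entry is 26840.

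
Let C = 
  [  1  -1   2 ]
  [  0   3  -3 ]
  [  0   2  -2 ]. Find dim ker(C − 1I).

C − 1I = [[0, -1, 2], [0, 2, -3], [0, 2, -3]].
This matrix has rank 2, so its null space has dimension 3 − 2 = 1.

1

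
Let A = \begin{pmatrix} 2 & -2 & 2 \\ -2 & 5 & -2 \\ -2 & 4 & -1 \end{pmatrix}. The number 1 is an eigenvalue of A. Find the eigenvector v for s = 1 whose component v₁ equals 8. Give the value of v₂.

A − 1I = [[1, -2, 2], [-2, 4, -2], [-2, 4, -2]].
Solving (A − 1I)v = 0 gives the eigenspace spanned by (8, 4, 0).
With v₁ = 8, v = (8, 4, 0), so v₂ = 4.

4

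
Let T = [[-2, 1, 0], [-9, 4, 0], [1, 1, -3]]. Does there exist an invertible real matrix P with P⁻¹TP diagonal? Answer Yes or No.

Characteristic polynomial: p(λ) = λ^3 + λ^2 - 5λ + 3 = (λ - 1)^2(λ + 3).
λ = 1 has algebraic multiplicity 2; rank(T − 1I) = 2, so geometric multiplicity = 1.
Geometric multiplicity < algebraic multiplicity, so T is not diagonalizable.

No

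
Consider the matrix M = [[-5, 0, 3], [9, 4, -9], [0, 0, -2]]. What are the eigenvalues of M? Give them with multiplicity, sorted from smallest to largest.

Characteristic polynomial: p(μ) = μ^3 + 3μ^2 - 18μ - 40 = (μ - 4)(μ + 2)(μ + 5).
Roots (with multiplicity): -5, -2, 4.

-5, -2, 4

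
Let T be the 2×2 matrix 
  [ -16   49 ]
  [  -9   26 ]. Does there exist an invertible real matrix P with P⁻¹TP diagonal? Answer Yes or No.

Characteristic polynomial: p(μ) = μ^2 - 10μ + 25 = (μ - 5)^2.
μ = 5 has algebraic multiplicity 2; rank(T − 5I) = 1, so geometric multiplicity = 1.
Geometric multiplicity < algebraic multiplicity, so T is not diagonalizable.

No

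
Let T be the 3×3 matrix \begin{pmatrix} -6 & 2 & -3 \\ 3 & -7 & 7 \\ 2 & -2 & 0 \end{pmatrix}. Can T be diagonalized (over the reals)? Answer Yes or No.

No

Characteristic polynomial: p(μ) = μ^3 + 13μ^2 + 56μ + 80 = (μ + 4)^2(μ + 5).
μ = -4 has algebraic multiplicity 2; rank(T + 4I) = 2, so geometric multiplicity = 1.
Geometric multiplicity < algebraic multiplicity, so T is not diagonalizable.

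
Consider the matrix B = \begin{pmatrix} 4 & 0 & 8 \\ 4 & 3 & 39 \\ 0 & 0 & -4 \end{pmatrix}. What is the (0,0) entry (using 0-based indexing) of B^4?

256

Characteristic polynomial: s^3 - 3s^2 - 16s + 48 = (s - 4)(s - 3)(s + 4), so the eigenvalues are -4, 3, 4.
s=4: eigenvector (1, 4, 0).
s=3: eigenvector (0, 1, 0).
s=-4: eigenvector (-1, -5, 1).
P = [[1, 0, -1], [4, 1, -5], [0, 0, 1]], D = diag(4, 3, -4), P⁻¹ = [[1, 0, 1], [-4, 1, 1], [0, 0, 1]].
B⁴ = P·diag(256, 81, 256)·P⁻¹ = [[256, 0, 0], [700, 81, -175], [0, 0, 256]].
The requested entry is 256.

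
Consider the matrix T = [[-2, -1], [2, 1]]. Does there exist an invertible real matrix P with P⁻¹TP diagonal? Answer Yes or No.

Yes

Characteristic polynomial: p(μ) = μ^2 + μ = μ(μ + 1).
All 2 eigenvalues are distinct, so T is diagonalizable.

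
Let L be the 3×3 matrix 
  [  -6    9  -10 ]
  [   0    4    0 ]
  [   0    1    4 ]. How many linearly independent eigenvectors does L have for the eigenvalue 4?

1

L − 4I = [[-10, 9, -10], [0, 0, 0], [0, 1, 0]].
This matrix has rank 2, so its null space has dimension 3 − 2 = 1.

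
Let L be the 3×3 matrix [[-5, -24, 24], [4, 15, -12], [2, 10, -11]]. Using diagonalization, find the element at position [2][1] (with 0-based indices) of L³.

Characteristic polynomial: μ^3 + μ^2 - 17μ + 15 = (μ - 3)(μ - 1)(μ + 5), so the eigenvalues are -5, 1, 3.
μ=3: eigenvector (-3, 2, 1).
μ=-5: eigenvector (-2, 1, 1).
μ=1: eigenvector (4, -2, -1).
P = [[-3, -2, 4], [2, 1, -2], [1, 1, -1]], D = diag(3, -5, 1), P⁻¹ = [[1, 2, 0], [0, -1, 2], [1, 1, 1]].
L³ = P·diag(27, -125, 1)·P⁻¹ = [[-77, -408, 504], [52, 231, -252], [26, 178, -251]].
The requested entry is 178.

178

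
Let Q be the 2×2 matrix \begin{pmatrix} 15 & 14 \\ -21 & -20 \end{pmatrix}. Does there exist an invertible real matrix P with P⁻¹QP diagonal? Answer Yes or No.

Characteristic polynomial: p(t) = t^2 + 5t - 6 = (t - 1)(t + 6).
All 2 eigenvalues are distinct, so Q is diagonalizable.

Yes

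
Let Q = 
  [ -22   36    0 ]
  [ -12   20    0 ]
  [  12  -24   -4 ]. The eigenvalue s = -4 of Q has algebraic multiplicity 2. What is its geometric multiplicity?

Q + 4I = [[-18, 36, 0], [-12, 24, 0], [12, -24, 0]].
This matrix has rank 1, so its null space has dimension 3 − 1 = 2.

2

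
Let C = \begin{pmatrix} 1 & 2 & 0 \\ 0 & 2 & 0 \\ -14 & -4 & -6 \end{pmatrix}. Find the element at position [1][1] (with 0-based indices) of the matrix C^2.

Characteristic polynomial: t^3 + 3t^2 - 16t + 12 = (t - 2)(t - 1)(t + 6), so the eigenvalues are -6, 1, 2.
t=1: eigenvector (1, 0, -2).
t=-6: eigenvector (0, 0, 1).
t=2: eigenvector (2, 1, -4).
P = [[1, 0, 2], [0, 0, 1], [-2, 1, -4]], D = diag(1, -6, 2), P⁻¹ = [[1, -2, 0], [2, 0, 1], [0, 1, 0]].
C² = P·diag(1, 36, 4)·P⁻¹ = [[1, 6, 0], [0, 4, 0], [70, -12, 36]].
The requested entry is 4.

4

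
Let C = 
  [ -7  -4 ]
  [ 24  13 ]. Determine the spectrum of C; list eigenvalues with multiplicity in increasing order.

1, 5

Characteristic polynomial: p(λ) = λ^2 - 6λ + 5 = (λ - 5)(λ - 1).
Roots (with multiplicity): 1, 5.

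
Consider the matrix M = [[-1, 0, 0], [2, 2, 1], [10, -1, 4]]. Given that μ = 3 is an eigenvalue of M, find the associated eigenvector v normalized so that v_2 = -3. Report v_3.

M − 3I = [[-4, 0, 0], [2, -1, 1], [10, -1, 1]].
Solving (M − 3I)v = 0 gives the eigenspace spanned by (0, -3, -3).
With v_2 = -3, v = (0, -3, -3), so v_3 = -3.

-3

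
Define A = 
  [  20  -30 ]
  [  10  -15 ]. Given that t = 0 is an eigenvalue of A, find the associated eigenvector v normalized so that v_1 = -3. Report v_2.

-2

A = [[20, -30], [10, -15]].
Solving (A)v = 0 gives the eigenspace spanned by (-3, -2).
With v_1 = -3, v = (-3, -2), so v_2 = -2.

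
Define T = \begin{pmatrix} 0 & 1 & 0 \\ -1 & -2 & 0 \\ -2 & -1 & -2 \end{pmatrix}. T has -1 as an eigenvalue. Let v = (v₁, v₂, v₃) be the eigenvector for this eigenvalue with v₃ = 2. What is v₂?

2

T + 1I = [[1, 1, 0], [-1, -1, 0], [-2, -1, -1]].
Solving (T + 1I)v = 0 gives the eigenspace spanned by (-2, 2, 2).
With v₃ = 2, v = (-2, 2, 2), so v₂ = 2.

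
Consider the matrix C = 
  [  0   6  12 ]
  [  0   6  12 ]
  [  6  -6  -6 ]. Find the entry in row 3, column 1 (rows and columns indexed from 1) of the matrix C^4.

Characteristic polynomial: t^3 - 36t = t(t - 6)(t + 6), so the eigenvalues are -6, 0, 6.
t=0: eigenvector (1, 2, -1).
t=-6: eigenvector (1, 1, -1).
t=6: eigenvector (1, 1, 0).
P = [[1, 1, 1], [2, 1, 1], [-1, -1, 0]], D = diag(0, -6, 6), P⁻¹ = [[-1, 1, 0], [1, -1, -1], [1, 0, 1]].
C⁴ = P·diag(0, 1296, 1296)·P⁻¹ = [[2592, -1296, 0], [2592, -1296, 0], [-1296, 1296, 1296]].
The requested entry is -1296.

-1296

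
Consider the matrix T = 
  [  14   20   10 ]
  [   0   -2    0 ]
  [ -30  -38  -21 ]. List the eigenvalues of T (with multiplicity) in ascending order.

-6, -2, -1

Characteristic polynomial: p(s) = s^3 + 9s^2 + 20s + 12 = (s + 1)(s + 2)(s + 6).
Roots (with multiplicity): -6, -2, -1.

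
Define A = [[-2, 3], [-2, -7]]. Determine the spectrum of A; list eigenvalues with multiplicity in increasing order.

Characteristic polynomial: p(r) = r^2 + 9r + 20 = (r + 4)(r + 5).
Roots (with multiplicity): -5, -4.

-5, -4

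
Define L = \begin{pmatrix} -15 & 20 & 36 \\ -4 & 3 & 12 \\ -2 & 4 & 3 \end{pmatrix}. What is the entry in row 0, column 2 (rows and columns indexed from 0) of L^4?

-4224

Characteristic polynomial: t^3 + 9t^2 + 23t + 15 = (t + 1)(t + 3)(t + 5), so the eigenvalues are -5, -3, -1.
t=-5: eigenvector (2, 1, 0).
t=-3: eigenvector (3, 0, 1).
t=-1: eigenvector (4, 1, 1).
P = [[2, 3, 4], [1, 0, 1], [0, 1, 1]], D = diag(-5, -3, -1), P⁻¹ = [[1, -1, -3], [1, -2, -2], [-1, 2, 3]].
L⁴ = P·diag(625, 81, 1)·P⁻¹ = [[1489, -1728, -4224], [624, -623, -1872], [80, -160, -159]].
The requested entry is -4224.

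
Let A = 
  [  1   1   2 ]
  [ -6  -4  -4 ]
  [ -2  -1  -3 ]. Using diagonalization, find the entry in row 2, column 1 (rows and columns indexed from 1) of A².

26

Characteristic polynomial: s^3 + 6s^2 + 11s + 6 = (s + 1)(s + 2)(s + 3), so the eigenvalues are -3, -2, -1.
s=-1: eigenvector (1, -2, 0).
s=-2: eigenvector (1, -1, -1).
s=-3: eigenvector (-1, 2, 1).
P = [[1, 1, -1], [-2, -1, 2], [0, -1, 1]], D = diag(-1, -2, -3), P⁻¹ = [[1, 0, 1], [2, 1, 0], [2, 1, 1]].
A² = P·diag(1, 4, 9)·P⁻¹ = [[-9, -5, -8], [26, 14, 16], [10, 5, 9]].
The requested entry is 26.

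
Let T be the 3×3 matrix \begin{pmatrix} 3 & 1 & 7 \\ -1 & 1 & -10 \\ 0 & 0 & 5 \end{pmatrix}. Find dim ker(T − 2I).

T − 2I = [[1, 1, 7], [-1, -1, -10], [0, 0, 3]].
This matrix has rank 2, so its null space has dimension 3 − 2 = 1.

1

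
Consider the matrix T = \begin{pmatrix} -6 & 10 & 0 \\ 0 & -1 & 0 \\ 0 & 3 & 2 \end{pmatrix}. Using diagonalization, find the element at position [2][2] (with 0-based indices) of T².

4

Characteristic polynomial: λ^3 + 5λ^2 - 8λ - 12 = (λ - 2)(λ + 1)(λ + 6), so the eigenvalues are -6, -1, 2.
λ=-6: eigenvector (1, 0, 0).
λ=-1: eigenvector (2, 1, -1).
λ=2: eigenvector (0, 0, 1).
P = [[1, 2, 0], [0, 1, 0], [0, -1, 1]], D = diag(-6, -1, 2), P⁻¹ = [[1, -2, 0], [0, 1, 0], [0, 1, 1]].
T² = P·diag(36, 1, 4)·P⁻¹ = [[36, -70, 0], [0, 1, 0], [0, 3, 4]].
The requested entry is 4.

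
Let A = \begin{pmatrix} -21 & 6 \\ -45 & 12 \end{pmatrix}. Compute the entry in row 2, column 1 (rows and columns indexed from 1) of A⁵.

Characteristic polynomial: r^2 + 9r + 18 = (r + 3)(r + 6), so the eigenvalues are -6, -3.
r=-3: eigenvector (1, 3).
r=-6: eigenvector (-2, -5).
P = [[1, -2], [3, -5]], D = diag(-3, -6), P⁻¹ = [[-5, 2], [-3, 1]].
A⁵ = P·diag(-243, -7776)·P⁻¹ = [[-45441, 15066], [-112995, 37422]].
The requested entry is -112995.

-112995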